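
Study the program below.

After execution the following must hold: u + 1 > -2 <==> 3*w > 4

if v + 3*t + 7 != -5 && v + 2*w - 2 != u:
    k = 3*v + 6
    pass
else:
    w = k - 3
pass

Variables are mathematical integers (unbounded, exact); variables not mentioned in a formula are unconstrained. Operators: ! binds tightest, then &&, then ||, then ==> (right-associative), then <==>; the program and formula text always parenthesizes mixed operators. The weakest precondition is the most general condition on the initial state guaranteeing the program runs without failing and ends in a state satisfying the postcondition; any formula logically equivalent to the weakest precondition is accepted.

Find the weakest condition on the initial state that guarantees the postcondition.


Working backward. After the program, the postcondition u + 1 > -2 <==> 3*w > 4 must hold; in canonical form it is u > -3 <==> 3*w > 4.
Before skip: u > -3 <==> 3*w > 4
Then branch requires u > -3 <==> 3*w > 4; else branch requires u > -3 <==> 3*k > 13.
Before the if: ((3*t + v != -12 && v + 2*w != u + 2) ==> (u > -3 <==> 3*w > 4)) && ((!(3*t + v != -12 && v + 2*w != u + 2)) ==> (u > -3 <==> 3*k > 13))
Answer: WP = ((3*t + v != -12 && v + 2*w != u + 2) ==> (u > -3 <==> 3*w > 4)) && ((!(3*t + v != -12 && v + 2*w != u + 2)) ==> (u > -3 <==> 3*k > 13))


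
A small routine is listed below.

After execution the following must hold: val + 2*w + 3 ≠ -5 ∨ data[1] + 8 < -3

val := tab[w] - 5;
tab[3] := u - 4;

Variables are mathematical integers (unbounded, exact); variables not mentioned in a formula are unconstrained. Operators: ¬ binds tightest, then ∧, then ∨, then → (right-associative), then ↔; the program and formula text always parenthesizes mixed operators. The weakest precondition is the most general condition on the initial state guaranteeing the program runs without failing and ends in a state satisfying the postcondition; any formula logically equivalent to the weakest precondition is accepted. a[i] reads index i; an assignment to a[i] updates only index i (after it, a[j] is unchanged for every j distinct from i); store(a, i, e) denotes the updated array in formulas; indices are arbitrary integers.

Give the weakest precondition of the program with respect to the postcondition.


Working backward. After the program, the postcondition val + 2*w + 3 ≠ -5 ∨ data[1] + 8 < -3 must hold; in canonical form it is val + 2*w ≠ -8 ∨ data[1] < -11.
Before tab[3] := u - 4: val + 2*w ≠ -8 ∨ data[1] < -11
Before val := tab[w] - 5: tab[w] + 2*w ≠ -3 ∨ data[1] < -11
Answer: WP = tab[w] + 2*w ≠ -3 ∨ data[1] < -11


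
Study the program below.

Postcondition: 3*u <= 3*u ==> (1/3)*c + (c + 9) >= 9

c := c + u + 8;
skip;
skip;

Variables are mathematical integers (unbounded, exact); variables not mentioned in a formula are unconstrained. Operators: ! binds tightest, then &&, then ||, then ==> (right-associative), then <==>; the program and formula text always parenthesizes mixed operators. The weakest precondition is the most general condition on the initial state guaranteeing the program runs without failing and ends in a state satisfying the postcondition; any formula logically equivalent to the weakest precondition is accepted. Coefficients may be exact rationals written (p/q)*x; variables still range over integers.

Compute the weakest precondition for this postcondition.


Working backward. After the program, the postcondition 3*u <= 3*u ==> (1/3)*c + (c + 9) >= 9 must hold; in canonical form it is (4/3)*c >= 0.
Before skip: (4/3)*c >= 0
Before skip: (4/3)*c >= 0
Before c := c + u + 8: (4/3)*c + (4/3)*u >= -32/3
Answer: WP = (4/3)*c + (4/3)*u >= -32/3


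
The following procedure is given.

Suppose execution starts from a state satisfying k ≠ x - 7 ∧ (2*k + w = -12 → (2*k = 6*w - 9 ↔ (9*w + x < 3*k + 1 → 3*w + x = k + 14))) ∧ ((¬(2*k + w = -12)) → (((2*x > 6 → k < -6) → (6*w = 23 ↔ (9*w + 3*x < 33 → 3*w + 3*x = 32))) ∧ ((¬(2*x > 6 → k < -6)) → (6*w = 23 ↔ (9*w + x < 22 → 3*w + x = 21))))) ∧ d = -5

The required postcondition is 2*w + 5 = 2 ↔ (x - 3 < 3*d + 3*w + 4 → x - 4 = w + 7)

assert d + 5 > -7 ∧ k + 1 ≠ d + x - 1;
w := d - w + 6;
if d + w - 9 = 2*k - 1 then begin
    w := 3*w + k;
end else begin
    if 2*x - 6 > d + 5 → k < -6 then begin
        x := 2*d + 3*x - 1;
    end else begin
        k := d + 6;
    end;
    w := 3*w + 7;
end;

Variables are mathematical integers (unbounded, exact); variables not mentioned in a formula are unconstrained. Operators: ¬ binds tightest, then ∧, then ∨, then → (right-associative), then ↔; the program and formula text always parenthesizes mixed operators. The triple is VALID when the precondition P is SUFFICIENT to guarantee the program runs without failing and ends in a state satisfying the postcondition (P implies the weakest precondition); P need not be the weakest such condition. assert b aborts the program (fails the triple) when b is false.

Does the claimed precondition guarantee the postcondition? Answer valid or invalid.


Working backward. After the program, the postcondition 2*w + 5 = 2 ↔ (x - 3 < 3*d + 3*w + 4 → x - 4 = w + 7) must hold; in canonical form it is 2*w = -3 ↔ (x < 3*d + 3*w + 7 → x = w + 11).
Then branch requires 2*k + 6*w = -3 ↔ (x < 3*d + 3*k + 9*w + 7 → x = k + 3*w + 11); else branch requires ((2*x > d + 11 → k < -6) → (6*w = -17 ↔ (3*x < d + 9*w + 29 → 2*d + 3*x = 3*w + 19))) ∧ ((¬(2*x > d + 11 → k < -6)) → (6*w = -17 ↔ (x < 3*d + 9*w + 28 → x = 3*w + 18))).
Before the if: (d + w = 2*k + 8 → (2*k + 6*w = -3 ↔ (x < 3*d + 3*k + 9*w + 7 → x = k + 3*w + 11))) ∧ ((¬(d + w = 2*k + 8)) → (((2*x > d + 11 → k < -6) → (6*w = -17 ↔ (3*x < d + 9*w + 29 → 2*d + 3*x = 3*w + 19))) ∧ ((¬(2*x > d + 11 → k < -6)) → (6*w = -17 ↔ (x < 3*d + 9*w + 28 → x = 3*w + 18)))))
Before w := d - w + 6: (2*d = 2*k + w + 2 → (6*d + 2*k = 6*w - 39 ↔ (9*w + x < 12*d + 3*k + 61 → 3*w + x = 3*d + k + 29))) ∧ ((¬(2*d = 2*k + w + 2)) → (((2*x > d + 11 → k < -6) → (6*d = 6*w - 53 ↔ (9*w + 3*x < 10*d + 83 → 3*w + 3*x = d + 37))) ∧ ((¬(2*x > d + 11 → k < -6)) → (6*d = 6*w - 53 ↔ (9*w + x < 12*d + 82 → 3*w + x = 3*d + 36)))))
Before assert d + 5 > -7 ∧ k + 1 ≠ d + x - 1: d > -12 ∧ k ≠ d + x - 2 ∧ (2*d = 2*k + w + 2 → (6*d + 2*k = 6*w - 39 ↔ (9*w + x < 12*d + 3*k + 61 → 3*w + x = 3*d + k + 29))) ∧ ((¬(2*d = 2*k + w + 2)) → (((2*x > d + 11 → k < -6) → (6*d = 6*w - 53 ↔ (9*w + 3*x < 10*d + 83 → 3*w + 3*x = d + 37))) ∧ ((¬(2*x > d + 11 → k < -6)) → (6*d = 6*w - 53 ↔ (9*w + x < 12*d + 82 → 3*w + x = 3*d + 36)))))
The weakest precondition is d > -12 ∧ k ≠ d + x - 2 ∧ (2*d = 2*k + w + 2 → (6*d + 2*k = 6*w - 39 ↔ (9*w + x < 12*d + 3*k + 61 → 3*w + x = 3*d + k + 29))) ∧ ((¬(2*d = 2*k + w + 2)) → (((2*x > d + 11 → k < -6) → (6*d = 6*w - 53 ↔ (9*w + 3*x < 10*d + 83 → 3*w + 3*x = d + 37))) ∧ ((¬(2*x > d + 11 → k < -6)) → (6*d = 6*w - 53 ↔ (9*w + x < 12*d + 82 → 3*w + x = 3*d + 36))))).
Check whether k ≠ x - 7 ∧ (2*k + w = -12 → (2*k = 6*w - 9 ↔ (9*w + x < 3*k + 1 → 3*w + x = k + 14))) ∧ ((¬(2*k + w = -12)) → (((2*x > 6 → k < -6) → (6*w = 23 ↔ (9*w + 3*x < 33 → 3*w + 3*x = 32))) ∧ ((¬(2*x > 6 → k < -6)) → (6*w = 23 ↔ (9*w + x < 22 → 3*w + x = 21))))) ∧ d = -5 implies it.
Every state satisfying the precondition satisfies the weakest precondition: the implication holds.
Answer: valid


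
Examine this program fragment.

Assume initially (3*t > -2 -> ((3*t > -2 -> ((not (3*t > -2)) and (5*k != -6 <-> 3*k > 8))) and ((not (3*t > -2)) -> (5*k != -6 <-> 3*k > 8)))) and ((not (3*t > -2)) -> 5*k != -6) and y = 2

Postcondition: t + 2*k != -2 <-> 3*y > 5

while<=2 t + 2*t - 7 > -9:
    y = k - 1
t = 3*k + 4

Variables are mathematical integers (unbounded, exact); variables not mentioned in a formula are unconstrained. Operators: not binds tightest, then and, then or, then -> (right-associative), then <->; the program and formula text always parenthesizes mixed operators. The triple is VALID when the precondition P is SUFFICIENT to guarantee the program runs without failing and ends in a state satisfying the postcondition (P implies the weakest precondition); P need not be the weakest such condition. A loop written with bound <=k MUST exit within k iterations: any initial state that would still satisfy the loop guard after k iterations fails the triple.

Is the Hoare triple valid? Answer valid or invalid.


Working backward. After the program, the postcondition t + 2*k != -2 <-> 3*y > 5 must hold; in canonical form it is 2*k + t != -2 <-> 3*y > 5.
Before t := 3*k + 4: 5*k != -6 <-> 3*y > 5
Before the loop (bound <=2), unroll the exhaustion recursion (WP_0 = exit-now case; WP_j = one more guarded iteration, up to j = 2):
  WP_0: (not (3*t > -2)) and (5*k != -6 <-> 3*y > 5)
  WP_1: (3*t > -2 -> ((not (3*t > -2)) and (5*k != -6 <-> 3*k > 8))) and ((not (3*t > -2)) -> (5*k != -6 <-> 3*y > 5))
  WP_2: (3*t > -2 -> ((3*t > -2 -> ((not (3*t > -2)) and (5*k != -6 <-> 3*k > 8))) and ((not (3*t > -2)) -> (5*k != -6 <-> 3*k > 8)))) and ((not (3*t > -2)) -> (5*k != -6 <-> 3*y > 5))
So before the loop: (3*t > -2 -> ((3*t > -2 -> ((not (3*t > -2)) and (5*k != -6 <-> 3*k > 8))) and ((not (3*t > -2)) -> (5*k != -6 <-> 3*k > 8)))) and ((not (3*t > -2)) -> (5*k != -6 <-> 3*y > 5))
The weakest precondition is (3*t > -2 -> ((3*t > -2 -> ((not (3*t > -2)) and (5*k != -6 <-> 3*k > 8))) and ((not (3*t > -2)) -> (5*k != -6 <-> 3*k > 8)))) and ((not (3*t > -2)) -> (5*k != -6 <-> 3*y > 5)).
Check whether (3*t > -2 -> ((3*t > -2 -> ((not (3*t > -2)) and (5*k != -6 <-> 3*k > 8))) and ((not (3*t > -2)) -> (5*k != -6 <-> 3*k > 8)))) and ((not (3*t > -2)) -> 5*k != -6) and y = 2 implies it.
Every state satisfying the precondition satisfies the weakest precondition: the implication holds.
Answer: valid


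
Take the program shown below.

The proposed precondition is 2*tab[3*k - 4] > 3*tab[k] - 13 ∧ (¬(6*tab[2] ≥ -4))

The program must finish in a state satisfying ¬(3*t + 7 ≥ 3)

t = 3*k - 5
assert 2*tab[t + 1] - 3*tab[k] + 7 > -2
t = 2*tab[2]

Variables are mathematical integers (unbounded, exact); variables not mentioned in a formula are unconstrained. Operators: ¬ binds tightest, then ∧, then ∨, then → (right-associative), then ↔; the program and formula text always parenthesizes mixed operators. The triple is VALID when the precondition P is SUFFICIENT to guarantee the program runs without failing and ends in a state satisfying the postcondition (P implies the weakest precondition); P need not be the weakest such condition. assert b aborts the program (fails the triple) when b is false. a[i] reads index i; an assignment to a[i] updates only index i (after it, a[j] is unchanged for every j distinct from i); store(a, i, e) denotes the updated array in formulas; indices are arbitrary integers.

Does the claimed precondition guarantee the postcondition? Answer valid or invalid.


Working backward. After the program, the postcondition ¬(3*t + 7 ≥ 3) must hold; in canonical form it is ¬(3*t ≥ -4).
Before t := 2*tab[2]: ¬(6*tab[2] ≥ -4)
Before assert 2*tab[t + 1] - 3*tab[k] + 7 > -2: 2*tab[t + 1] > 3*tab[k] - 9 ∧ (¬(6*tab[2] ≥ -4))
Before t := 3*k - 5: 2*tab[3*k - 4] > 3*tab[k] - 9 ∧ (¬(6*tab[2] ≥ -4))
The weakest precondition is 2*tab[3*k - 4] > 3*tab[k] - 9 ∧ (¬(6*tab[2] ≥ -4)).
Check whether 2*tab[3*k - 4] > 3*tab[k] - 13 ∧ (¬(6*tab[2] ≥ -4)) implies it.
Countermodel: at the initial state k = 0, tab = {[-4] = 45645, [0] = 30433, [2] = -1, elsewhere 30433}, the precondition holds but the weakest precondition fails.
Answer: invalid


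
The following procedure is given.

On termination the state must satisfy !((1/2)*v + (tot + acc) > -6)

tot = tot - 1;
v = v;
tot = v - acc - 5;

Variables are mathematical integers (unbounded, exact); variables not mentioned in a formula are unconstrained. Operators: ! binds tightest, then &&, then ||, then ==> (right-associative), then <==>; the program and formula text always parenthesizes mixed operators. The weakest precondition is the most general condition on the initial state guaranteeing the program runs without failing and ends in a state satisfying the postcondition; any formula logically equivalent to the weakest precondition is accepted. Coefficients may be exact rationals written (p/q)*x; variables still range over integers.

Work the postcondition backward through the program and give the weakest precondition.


Working backward. After the program, the postcondition !((1/2)*v + (tot + acc) > -6) must hold; in canonical form it is !(acc + tot + (1/2)*v > -6).
Before tot := v - acc - 5: !((3/2)*v > -1)
Before v := v: !((3/2)*v > -1)
Before tot := tot - 1: !((3/2)*v > -1)
Answer: WP = !((3/2)*v > -1)


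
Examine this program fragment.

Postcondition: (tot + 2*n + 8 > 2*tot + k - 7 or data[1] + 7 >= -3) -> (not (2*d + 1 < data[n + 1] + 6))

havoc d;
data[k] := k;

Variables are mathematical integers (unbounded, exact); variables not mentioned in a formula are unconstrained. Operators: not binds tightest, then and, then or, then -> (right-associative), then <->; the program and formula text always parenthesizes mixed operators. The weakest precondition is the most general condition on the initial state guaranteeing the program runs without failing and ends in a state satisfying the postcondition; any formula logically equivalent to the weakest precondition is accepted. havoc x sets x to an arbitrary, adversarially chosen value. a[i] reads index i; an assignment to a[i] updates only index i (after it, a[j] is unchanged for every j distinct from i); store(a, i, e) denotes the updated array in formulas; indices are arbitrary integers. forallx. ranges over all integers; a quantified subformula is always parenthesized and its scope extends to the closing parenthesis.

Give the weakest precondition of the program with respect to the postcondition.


Working backward. After the program, the postcondition (tot + 2*n + 8 > 2*tot + k - 7 or data[1] + 7 >= -3) -> (not (2*d + 1 < data[n + 1] + 6)) must hold; in canonical form it is (2*n > k + tot - 15 or data[1] >= -10) -> (not (2*d < data[n + 1] + 5)).
Before data[k] := k: (2*n > k + tot - 15 or store(data, k, k)[1] >= -10) -> (not (2*d < store(data, k, k)[n + 1] + 5))
Before havoc d: forall d_1. ((2*n > k + tot - 15 or store(data, k, k)[1] >= -10) -> (not (2*d_1 < store(data, k, k)[n + 1] + 5)))
Answer: WP = forall d_1. ((2*n > k + tot - 15 or store(data, k, k)[1] >= -10) -> (not (2*d_1 < store(data, k, k)[n + 1] + 5)))


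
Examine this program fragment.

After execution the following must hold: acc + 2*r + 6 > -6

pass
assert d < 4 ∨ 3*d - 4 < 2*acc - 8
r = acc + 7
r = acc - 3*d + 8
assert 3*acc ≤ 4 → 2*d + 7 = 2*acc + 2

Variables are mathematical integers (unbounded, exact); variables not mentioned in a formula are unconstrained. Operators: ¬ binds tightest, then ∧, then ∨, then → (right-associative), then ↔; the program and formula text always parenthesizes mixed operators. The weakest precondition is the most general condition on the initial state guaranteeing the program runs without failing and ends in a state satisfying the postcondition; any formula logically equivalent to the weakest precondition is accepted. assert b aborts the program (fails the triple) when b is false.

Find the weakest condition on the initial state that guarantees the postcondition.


Working backward. After the program, the postcondition acc + 2*r + 6 > -6 must hold; in canonical form it is acc + 2*r > -12.
Before assert 3*acc ≤ 4 → 2*d + 7 = 2*acc + 2: (3*acc ≤ 4 → 2*d = 2*acc - 5) ∧ acc + 2*r > -12
Before r := acc - 3*d + 8: (3*acc ≤ 4 → 2*d = 2*acc - 5) ∧ 3*acc > 6*d - 28
Before r := acc + 7: (3*acc ≤ 4 → 2*d = 2*acc - 5) ∧ 3*acc > 6*d - 28
Before assert d < 4 ∨ 3*d - 4 < 2*acc - 8: (d < 4 ∨ 3*d < 2*acc - 4) ∧ (3*acc ≤ 4 → 2*d = 2*acc - 5) ∧ 3*acc > 6*d - 28
Before skip: (d < 4 ∨ 3*d < 2*acc - 4) ∧ (3*acc ≤ 4 → 2*d = 2*acc - 5) ∧ 3*acc > 6*d - 28
Answer: WP = (d < 4 ∨ 3*d < 2*acc - 4) ∧ (3*acc ≤ 4 → 2*d = 2*acc - 5) ∧ 3*acc > 6*d - 28


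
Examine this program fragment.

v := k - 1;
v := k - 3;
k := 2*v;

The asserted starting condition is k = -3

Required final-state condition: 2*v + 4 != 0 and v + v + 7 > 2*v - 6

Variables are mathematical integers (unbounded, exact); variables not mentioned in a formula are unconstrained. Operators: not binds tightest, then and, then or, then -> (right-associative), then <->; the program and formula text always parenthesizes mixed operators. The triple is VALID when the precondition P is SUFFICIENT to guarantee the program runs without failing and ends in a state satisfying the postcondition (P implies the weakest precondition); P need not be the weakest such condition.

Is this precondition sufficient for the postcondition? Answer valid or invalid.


Working backward. After the program, the postcondition 2*v + 4 != 0 and v + v + 7 > 2*v - 6 must hold; in canonical form it is 2*v != -4.
Before k := 2*v: 2*v != -4
Before v := k - 3: 2*k != 2
Before v := k - 1: 2*k != 2
The weakest precondition is 2*k != 2.
Check whether k = -3 implies it.
Every state satisfying the precondition satisfies the weakest precondition: the implication holds.
Answer: valid


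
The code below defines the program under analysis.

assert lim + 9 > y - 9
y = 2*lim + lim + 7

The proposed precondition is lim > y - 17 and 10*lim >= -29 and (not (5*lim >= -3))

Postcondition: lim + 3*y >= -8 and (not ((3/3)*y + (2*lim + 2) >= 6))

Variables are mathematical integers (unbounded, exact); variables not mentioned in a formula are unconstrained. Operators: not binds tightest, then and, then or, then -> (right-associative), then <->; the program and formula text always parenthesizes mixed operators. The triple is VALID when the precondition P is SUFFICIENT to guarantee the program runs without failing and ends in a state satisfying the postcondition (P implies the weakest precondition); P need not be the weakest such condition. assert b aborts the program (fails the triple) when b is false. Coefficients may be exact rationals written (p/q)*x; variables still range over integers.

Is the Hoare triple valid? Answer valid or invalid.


Working backward. After the program, the postcondition lim + 3*y >= -8 and (not ((3/3)*y + (2*lim + 2) >= 6)) must hold; in canonical form it is lim + 3*y >= -8 and (not (2*lim + y >= 4)).
Before y := 2*lim + lim + 7: 10*lim >= -29 and (not (5*lim >= -3))
Before assert lim + 9 > y - 9: lim > y - 18 and 10*lim >= -29 and (not (5*lim >= -3))
The weakest precondition is lim > y - 18 and 10*lim >= -29 and (not (5*lim >= -3)).
Check whether lim > y - 17 and 10*lim >= -29 and (not (5*lim >= -3)) implies it.
Every state satisfying the precondition satisfies the weakest precondition: the implication holds.
Answer: valid


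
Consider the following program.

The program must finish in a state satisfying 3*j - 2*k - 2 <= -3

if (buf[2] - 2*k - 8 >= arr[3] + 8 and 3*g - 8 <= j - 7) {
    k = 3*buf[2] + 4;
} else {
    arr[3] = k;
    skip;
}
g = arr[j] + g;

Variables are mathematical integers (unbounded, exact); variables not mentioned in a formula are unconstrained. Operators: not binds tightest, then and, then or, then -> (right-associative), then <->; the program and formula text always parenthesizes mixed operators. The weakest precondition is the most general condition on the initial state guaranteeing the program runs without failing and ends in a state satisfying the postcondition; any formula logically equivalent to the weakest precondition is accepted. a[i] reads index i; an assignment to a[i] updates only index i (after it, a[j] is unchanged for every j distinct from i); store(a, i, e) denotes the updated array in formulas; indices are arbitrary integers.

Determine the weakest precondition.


Working backward. After the program, the postcondition 3*j - 2*k - 2 <= -3 must hold; in canonical form it is 3*j <= 2*k - 1.
Before g := arr[j] + g: 3*j <= 2*k - 1
Then branch requires 3*j <= 6*buf[2] + 7; else branch requires 3*j <= 2*k - 1.
Before the if: ((buf[2] >= arr[3] + 2*k + 16 and 3*g <= j + 1) -> 3*j <= 6*buf[2] + 7) and ((not (buf[2] >= arr[3] + 2*k + 16 and 3*g <= j + 1)) -> 3*j <= 2*k - 1)
Answer: WP = ((buf[2] >= arr[3] + 2*k + 16 and 3*g <= j + 1) -> 3*j <= 6*buf[2] + 7) and ((not (buf[2] >= arr[3] + 2*k + 16 and 3*g <= j + 1)) -> 3*j <= 2*k - 1)


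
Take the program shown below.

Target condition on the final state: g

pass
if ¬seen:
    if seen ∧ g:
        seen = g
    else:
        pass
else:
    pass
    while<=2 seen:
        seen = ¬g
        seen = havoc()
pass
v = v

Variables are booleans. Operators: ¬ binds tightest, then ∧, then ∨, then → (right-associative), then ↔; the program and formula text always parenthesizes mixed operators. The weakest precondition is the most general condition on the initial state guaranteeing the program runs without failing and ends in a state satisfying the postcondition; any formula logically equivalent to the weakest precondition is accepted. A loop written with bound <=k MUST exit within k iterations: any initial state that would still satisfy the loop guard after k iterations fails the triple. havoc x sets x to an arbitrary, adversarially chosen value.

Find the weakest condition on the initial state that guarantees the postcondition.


Working backward. After the program, g must hold.
Before v := v: g
Before skip: g
Then branch requires ((seen ∧ g) → g) ∧ ((¬(seen ∧ g)) → g); else branch requires (¬seen) ∧ ((¬seen) → g).
Before the if: ((¬seen) → (((seen ∧ g) → g) ∧ ((¬(seen ∧ g)) → g))) ∧ (seen → ((¬seen) ∧ ((¬seen) → g)))
Before skip: ((¬seen) → (((seen ∧ g) → g) ∧ ((¬(seen ∧ g)) → g))) ∧ (seen → ((¬seen) ∧ ((¬seen) → g)))
Answer: WP = ((¬seen) → (((seen ∧ g) → g) ∧ ((¬(seen ∧ g)) → g))) ∧ (seen → ((¬seen) ∧ ((¬seen) → g)))


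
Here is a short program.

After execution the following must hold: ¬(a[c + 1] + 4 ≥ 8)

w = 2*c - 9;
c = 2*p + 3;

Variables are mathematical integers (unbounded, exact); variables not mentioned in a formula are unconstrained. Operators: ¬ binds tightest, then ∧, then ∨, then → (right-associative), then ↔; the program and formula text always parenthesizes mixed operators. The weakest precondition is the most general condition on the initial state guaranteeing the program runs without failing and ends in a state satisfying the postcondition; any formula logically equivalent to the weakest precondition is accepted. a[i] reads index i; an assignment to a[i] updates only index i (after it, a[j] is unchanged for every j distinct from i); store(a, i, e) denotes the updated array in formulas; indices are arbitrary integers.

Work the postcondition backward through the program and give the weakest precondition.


Working backward. After the program, the postcondition ¬(a[c + 1] + 4 ≥ 8) must hold; in canonical form it is ¬(a[c + 1] ≥ 4).
Before c := 2*p + 3: ¬(a[2*p + 4] ≥ 4)
Before w := 2*c - 9: ¬(a[2*p + 4] ≥ 4)
Answer: WP = ¬(a[2*p + 4] ≥ 4)


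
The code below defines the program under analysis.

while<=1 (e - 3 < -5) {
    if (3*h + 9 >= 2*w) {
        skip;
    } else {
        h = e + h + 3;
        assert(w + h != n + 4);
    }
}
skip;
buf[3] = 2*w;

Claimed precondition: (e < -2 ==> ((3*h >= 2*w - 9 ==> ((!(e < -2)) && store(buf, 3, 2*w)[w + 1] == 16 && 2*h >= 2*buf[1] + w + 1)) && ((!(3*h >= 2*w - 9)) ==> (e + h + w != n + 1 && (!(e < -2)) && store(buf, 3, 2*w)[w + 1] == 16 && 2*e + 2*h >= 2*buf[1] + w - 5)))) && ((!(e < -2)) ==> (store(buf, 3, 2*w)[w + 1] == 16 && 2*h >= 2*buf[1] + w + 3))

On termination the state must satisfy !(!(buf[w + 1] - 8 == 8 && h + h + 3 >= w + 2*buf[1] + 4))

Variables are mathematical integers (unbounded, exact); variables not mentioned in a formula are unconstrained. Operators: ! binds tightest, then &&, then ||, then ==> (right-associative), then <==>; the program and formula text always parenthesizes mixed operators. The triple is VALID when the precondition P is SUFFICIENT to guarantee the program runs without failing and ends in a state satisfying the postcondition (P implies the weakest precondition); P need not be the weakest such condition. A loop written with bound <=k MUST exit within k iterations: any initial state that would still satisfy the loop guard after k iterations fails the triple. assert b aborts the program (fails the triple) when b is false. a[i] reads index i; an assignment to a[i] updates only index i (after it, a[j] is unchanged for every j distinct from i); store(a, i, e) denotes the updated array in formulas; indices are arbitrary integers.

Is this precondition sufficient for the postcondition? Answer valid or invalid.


Working backward. After the program, the postcondition !(!(buf[w + 1] - 8 == 8 && h + h + 3 >= w + 2*buf[1] + 4)) must hold; in canonical form it is buf[w + 1] == 16 && 2*h >= 2*buf[1] + w + 1.
Before buf[3] := 2*w: store(buf, 3, 2*w)[w + 1] == 16 && 2*h >= 2*buf[1] + w + 1
Before skip: store(buf, 3, 2*w)[w + 1] == 16 && 2*h >= 2*buf[1] + w + 1
Before the loop (bound <=1), unroll the exhaustion recursion (WP_0 = exit-now case; WP_j = one more guarded iteration, up to j = 1):
  WP_0: (!(e < -2)) && store(buf, 3, 2*w)[w + 1] == 16 && 2*h >= 2*buf[1] + w + 1
  WP_1: (e < -2 ==> ((3*h >= 2*w - 9 ==> ((!(e < -2)) && store(buf, 3, 2*w)[w + 1] == 16 && 2*h >= 2*buf[1] + w + 1)) && ((!(3*h >= 2*w - 9)) ==> (e + h + w != n + 1 && (!(e < -2)) && store(buf, 3, 2*w)[w + 1] == 16 && 2*e + 2*h >= 2*buf[1] + w - 5)))) && ((!(e < -2)) ==> (store(buf, 3, 2*w)[w + 1] == 16 && 2*h >= 2*buf[1] + w + 1))
So before the loop: (e < -2 ==> ((3*h >= 2*w - 9 ==> ((!(e < -2)) && store(buf, 3, 2*w)[w + 1] == 16 && 2*h >= 2*buf[1] + w + 1)) && ((!(3*h >= 2*w - 9)) ==> (e + h + w != n + 1 && (!(e < -2)) && store(buf, 3, 2*w)[w + 1] == 16 && 2*e + 2*h >= 2*buf[1] + w - 5)))) && ((!(e < -2)) ==> (store(buf, 3, 2*w)[w + 1] == 16 && 2*h >= 2*buf[1] + w + 1))
The weakest precondition is (e < -2 ==> ((3*h >= 2*w - 9 ==> ((!(e < -2)) && store(buf, 3, 2*w)[w + 1] == 16 && 2*h >= 2*buf[1] + w + 1)) && ((!(3*h >= 2*w - 9)) ==> (e + h + w != n + 1 && (!(e < -2)) && store(buf, 3, 2*w)[w + 1] == 16 && 2*e + 2*h >= 2*buf[1] + w - 5)))) && ((!(e < -2)) ==> (store(buf, 3, 2*w)[w + 1] == 16 && 2*h >= 2*buf[1] + w + 1)).
Check whether (e < -2 ==> ((3*h >= 2*w - 9 ==> ((!(e < -2)) && store(buf, 3, 2*w)[w + 1] == 16 && 2*h >= 2*buf[1] + w + 1)) && ((!(3*h >= 2*w - 9)) ==> (e + h + w != n + 1 && (!(e < -2)) && store(buf, 3, 2*w)[w + 1] == 16 && 2*e + 2*h >= 2*buf[1] + w - 5)))) && ((!(e < -2)) ==> (store(buf, 3, 2*w)[w + 1] == 16 && 2*h >= 2*buf[1] + w + 3)) implies it.
Every state satisfying the precondition satisfies the weakest precondition: the implication holds.
Answer: valid


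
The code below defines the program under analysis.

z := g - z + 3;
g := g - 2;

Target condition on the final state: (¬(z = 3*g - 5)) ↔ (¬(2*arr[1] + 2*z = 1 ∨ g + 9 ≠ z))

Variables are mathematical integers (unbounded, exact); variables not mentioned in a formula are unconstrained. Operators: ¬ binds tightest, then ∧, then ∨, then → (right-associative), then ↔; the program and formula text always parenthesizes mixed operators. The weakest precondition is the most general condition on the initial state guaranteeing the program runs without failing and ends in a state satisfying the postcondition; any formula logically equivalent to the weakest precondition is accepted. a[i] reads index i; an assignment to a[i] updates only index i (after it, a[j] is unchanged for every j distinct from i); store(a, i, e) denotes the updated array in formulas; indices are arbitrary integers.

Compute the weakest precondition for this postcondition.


Working backward. After the program, the postcondition (¬(z = 3*g - 5)) ↔ (¬(2*arr[1] + 2*z = 1 ∨ g + 9 ≠ z)) must hold; in canonical form it is (¬(z = 3*g - 5)) ↔ (¬(2*arr[1] + 2*z = 1 ∨ g ≠ z - 9)).
Before g := g - 2: (¬(z = 3*g - 11)) ↔ (¬(2*arr[1] + 2*z = 1 ∨ g ≠ z - 7))
Before z := g - z + 3: (¬(2*g + z = 14)) ↔ (¬(2*arr[1] + 2*g = 2*z - 5 ∨ z ≠ -4))
Answer: WP = (¬(2*g + z = 14)) ↔ (¬(2*arr[1] + 2*g = 2*z - 5 ∨ z ≠ -4))


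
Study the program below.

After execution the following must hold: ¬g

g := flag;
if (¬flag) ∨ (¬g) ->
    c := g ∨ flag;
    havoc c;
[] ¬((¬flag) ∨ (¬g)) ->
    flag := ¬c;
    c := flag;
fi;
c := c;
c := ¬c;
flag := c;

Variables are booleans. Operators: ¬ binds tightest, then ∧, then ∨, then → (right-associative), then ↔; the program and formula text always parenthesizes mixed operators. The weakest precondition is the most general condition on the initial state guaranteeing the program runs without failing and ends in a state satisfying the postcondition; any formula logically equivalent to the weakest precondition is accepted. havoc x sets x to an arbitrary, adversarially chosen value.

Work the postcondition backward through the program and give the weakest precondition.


Working backward. After the program, ¬g must hold.
Before flag := c: ¬g
Before c := ¬c: ¬g
Before c := c: ¬g
Then branch requires ¬g; else branch requires ¬g.
Before the if: (((¬flag) ∨ (¬g)) → (¬g)) ∧ ((¬((¬flag) ∨ (¬g))) → (¬g))
Before g := flag: flag → (¬flag)
Answer: WP = flag → (¬flag)


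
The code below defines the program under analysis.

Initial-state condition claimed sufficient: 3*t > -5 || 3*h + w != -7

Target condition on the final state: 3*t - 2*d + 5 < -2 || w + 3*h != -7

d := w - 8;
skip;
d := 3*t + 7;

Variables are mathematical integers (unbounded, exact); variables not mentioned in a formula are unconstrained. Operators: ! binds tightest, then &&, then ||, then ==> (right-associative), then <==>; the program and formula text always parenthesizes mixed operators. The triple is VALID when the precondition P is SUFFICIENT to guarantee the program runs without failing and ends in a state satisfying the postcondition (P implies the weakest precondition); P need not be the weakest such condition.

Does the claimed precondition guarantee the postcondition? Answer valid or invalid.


Working backward. After the program, the postcondition 3*t - 2*d + 5 < -2 || w + 3*h != -7 must hold; in canonical form it is 3*t < 2*d - 7 || 3*h + w != -7.
Before d := 3*t + 7: 3*t > -7 || 3*h + w != -7
Before skip: 3*t > -7 || 3*h + w != -7
Before d := w - 8: 3*t > -7 || 3*h + w != -7
The weakest precondition is 3*t > -7 || 3*h + w != -7.
Check whether 3*t > -5 || 3*h + w != -7 implies it.
Every state satisfying the precondition satisfies the weakest precondition: the implication holds.
Answer: valid


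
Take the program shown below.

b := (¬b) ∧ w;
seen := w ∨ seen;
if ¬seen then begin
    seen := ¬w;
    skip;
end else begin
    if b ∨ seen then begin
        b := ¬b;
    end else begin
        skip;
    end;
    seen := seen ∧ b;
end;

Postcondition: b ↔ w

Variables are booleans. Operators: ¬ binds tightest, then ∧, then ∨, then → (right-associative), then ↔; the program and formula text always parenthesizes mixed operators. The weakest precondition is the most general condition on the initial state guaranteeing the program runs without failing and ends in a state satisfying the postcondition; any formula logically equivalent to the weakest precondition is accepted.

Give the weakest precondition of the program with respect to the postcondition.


Working backward. After the program, b ↔ w must hold.
Then branch requires b ↔ w; else branch requires ((b ∨ seen) → ((¬b) ↔ w)) ∧ ((¬(b ∨ seen)) → (b ↔ w)).
Before the if: ((¬seen) → (b ↔ w)) ∧ (seen → (((b ∨ seen) → ((¬b) ↔ w)) ∧ ((¬(b ∨ seen)) → (b ↔ w))))
Before seen := w ∨ seen: ((¬(w ∨ seen)) → (b ↔ w)) ∧ ((w ∨ seen) → (((b ∨ w ∨ seen) → ((¬b) ↔ w)) ∧ ((¬(b ∨ w ∨ seen)) → (b ↔ w))))
Before b := (¬b) ∧ w: ((¬(w ∨ seen)) → (((¬b) ∧ w) ↔ w)) ∧ ((w ∨ seen) → (((((¬b) ∧ w) ∨ w ∨ seen) → ((¬((¬b) ∧ w)) ↔ w)) ∧ ((¬(((¬b) ∧ w) ∨ w ∨ seen)) → (((¬b) ∧ w) ↔ w))))
Answer: WP = ((¬(w ∨ seen)) → (((¬b) ∧ w) ↔ w)) ∧ ((w ∨ seen) → (((((¬b) ∧ w) ∨ w ∨ seen) → ((¬((¬b) ∧ w)) ↔ w)) ∧ ((¬(((¬b) ∧ w) ∨ w ∨ seen)) → (((¬b) ∧ w) ↔ w))))


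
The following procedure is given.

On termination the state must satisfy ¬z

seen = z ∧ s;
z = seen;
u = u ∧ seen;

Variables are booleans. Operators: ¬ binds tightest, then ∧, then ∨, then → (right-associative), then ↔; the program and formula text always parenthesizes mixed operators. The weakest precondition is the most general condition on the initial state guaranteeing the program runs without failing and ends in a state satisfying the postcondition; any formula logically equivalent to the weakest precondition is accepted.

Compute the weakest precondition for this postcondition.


Working backward. After the program, ¬z must hold.
Before u := u ∧ seen: ¬z
Before z := seen: ¬seen
Before seen := z ∧ s: ¬(z ∧ s)
Answer: WP = ¬(z ∧ s)


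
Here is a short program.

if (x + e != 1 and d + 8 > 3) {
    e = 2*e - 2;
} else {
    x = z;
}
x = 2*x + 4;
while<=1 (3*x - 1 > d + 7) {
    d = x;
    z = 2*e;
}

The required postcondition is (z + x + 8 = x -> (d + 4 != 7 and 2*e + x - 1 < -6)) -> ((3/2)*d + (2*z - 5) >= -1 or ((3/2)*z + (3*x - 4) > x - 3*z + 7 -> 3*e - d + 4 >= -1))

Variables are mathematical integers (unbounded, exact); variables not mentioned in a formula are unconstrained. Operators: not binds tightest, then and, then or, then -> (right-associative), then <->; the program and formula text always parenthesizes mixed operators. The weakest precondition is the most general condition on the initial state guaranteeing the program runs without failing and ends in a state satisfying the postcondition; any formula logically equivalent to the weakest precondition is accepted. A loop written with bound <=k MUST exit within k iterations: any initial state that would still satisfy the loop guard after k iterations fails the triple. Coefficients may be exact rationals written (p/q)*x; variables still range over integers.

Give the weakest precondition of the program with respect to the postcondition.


Working backward. After the program, the postcondition (z + x + 8 = x -> (d + 4 != 7 and 2*e + x - 1 < -6)) -> ((3/2)*d + (2*z - 5) >= -1 or ((3/2)*z + (3*x - 4) > x - 3*z + 7 -> 3*e - d + 4 >= -1)) must hold; in canonical form it is (z = -8 -> (d != 3 and 2*e + x < -5)) -> ((3/2)*d + 2*z >= 4 or (2*x + (9/2)*z > 11 -> 3*e >= d - 5)).
Before the loop (bound <=1), unroll the exhaustion recursion (WP_0 = exit-now case; WP_j = one more guarded iteration, up to j = 1):
  WP_0: (not (3*x > d + 8)) and ((z = -8 -> (d != 3 and 2*e + x < -5)) -> ((3/2)*d + 2*z >= 4 or (2*x + (9/2)*z > 11 -> 3*e >= d - 5)))
  WP_1: (3*x > d + 8 -> ((not (2*x > 8)) and ((2*e = -8 -> (x != 3 and 2*e + x < -5)) -> (4*e + (3/2)*x >= 4 or (9*e + 2*x > 11 -> 3*e >= x - 5))))) and ((not (3*x > d + 8)) -> ((z = -8 -> (d != 3 and 2*e + x < -5)) -> ((3/2)*d + 2*z >= 4 or (2*x + (9/2)*z > 11 -> 3*e >= d - 5))))
So before the loop: (3*x > d + 8 -> ((not (2*x > 8)) and ((2*e = -8 -> (x != 3 and 2*e + x < -5)) -> (4*e + (3/2)*x >= 4 or (9*e + 2*x > 11 -> 3*e >= x - 5))))) and ((not (3*x > d + 8)) -> ((z = -8 -> (d != 3 and 2*e + x < -5)) -> ((3/2)*d + 2*z >= 4 or (2*x + (9/2)*z > 11 -> 3*e >= d - 5))))
Before x := 2*x + 4: (6*x > d - 4 -> ((not (4*x > 0)) and ((2*e = -8 -> (2*x != -1 and 2*e + 2*x < -9)) -> (4*e + 3*x >= -2 or (9*e + 4*x > 3 -> 3*e >= 2*x - 1))))) and ((not (6*x > d - 4)) -> ((z = -8 -> (d != 3 and 2*e + 2*x < -9)) -> ((3/2)*d + 2*z >= 4 or (4*x + (9/2)*z > 3 -> 3*e >= d - 5))))
Then branch requires (6*x > d - 4 -> ((not (4*x > 0)) and ((4*e = -4 -> (2*x != -1 and 4*e + 2*x < -5)) -> (8*e + 3*x >= 6 or (18*e + 4*x > 21 -> 6*e >= 2*x + 5))))) and ((not (6*x > d - 4)) -> ((z = -8 -> (d != 3 and 4*e + 2*x < -5)) -> ((3/2)*d + 2*z >= 4 or (4*x + (9/2)*z > 3 -> 6*e >= d + 1)))); else branch requires (6*z > d - 4 -> ((not (4*z > 0)) and ((2*e = -8 -> (2*z != -1 and 2*e + 2*z < -9)) -> (4*e + 3*z >= -2 or (9*e + 4*z > 3 -> 3*e >= 2*z - 1))))) and ((not (6*z > d - 4)) -> ((z = -8 -> (d != 3 and 2*e + 2*z < -9)) -> ((3/2)*d + 2*z >= 4 or ((17/2)*z > 3 -> 3*e >= d - 5)))).
Before the if: ((e + x != 1 and d > -5) -> ((6*x > d - 4 -> ((not (4*x > 0)) and ((4*e = -4 -> (2*x != -1 and 4*e + 2*x < -5)) -> (8*e + 3*x >= 6 or (18*e + 4*x > 21 -> 6*e >= 2*x + 5))))) and ((not (6*x > d - 4)) -> ((z = -8 -> (d != 3 and 4*e + 2*x < -5)) -> ((3/2)*d + 2*z >= 4 or (4*x + (9/2)*z > 3 -> 6*e >= d + 1)))))) and ((not (e + x != 1 and d > -5)) -> ((6*z > d - 4 -> ((not (4*z > 0)) and ((2*e = -8 -> (2*z != -1 and 2*e + 2*z < -9)) -> (4*e + 3*z >= -2 or (9*e + 4*z > 3 -> 3*e >= 2*z - 1))))) and ((not (6*z > d - 4)) -> ((z = -8 -> (d != 3 and 2*e + 2*z < -9)) -> ((3/2)*d + 2*z >= 4 or ((17/2)*z > 3 -> 3*e >= d - 5))))))
Answer: WP = ((e + x != 1 and d > -5) -> ((6*x > d - 4 -> ((not (4*x > 0)) and ((4*e = -4 -> (2*x != -1 and 4*e + 2*x < -5)) -> (8*e + 3*x >= 6 or (18*e + 4*x > 21 -> 6*e >= 2*x + 5))))) and ((not (6*x > d - 4)) -> ((z = -8 -> (d != 3 and 4*e + 2*x < -5)) -> ((3/2)*d + 2*z >= 4 or (4*x + (9/2)*z > 3 -> 6*e >= d + 1)))))) and ((not (e + x != 1 and d > -5)) -> ((6*z > d - 4 -> ((not (4*z > 0)) and ((2*e = -8 -> (2*z != -1 and 2*e + 2*z < -9)) -> (4*e + 3*z >= -2 or (9*e + 4*z > 3 -> 3*e >= 2*z - 1))))) and ((not (6*z > d - 4)) -> ((z = -8 -> (d != 3 and 2*e + 2*z < -9)) -> ((3/2)*d + 2*z >= 4 or ((17/2)*z > 3 -> 3*e >= d - 5))))))


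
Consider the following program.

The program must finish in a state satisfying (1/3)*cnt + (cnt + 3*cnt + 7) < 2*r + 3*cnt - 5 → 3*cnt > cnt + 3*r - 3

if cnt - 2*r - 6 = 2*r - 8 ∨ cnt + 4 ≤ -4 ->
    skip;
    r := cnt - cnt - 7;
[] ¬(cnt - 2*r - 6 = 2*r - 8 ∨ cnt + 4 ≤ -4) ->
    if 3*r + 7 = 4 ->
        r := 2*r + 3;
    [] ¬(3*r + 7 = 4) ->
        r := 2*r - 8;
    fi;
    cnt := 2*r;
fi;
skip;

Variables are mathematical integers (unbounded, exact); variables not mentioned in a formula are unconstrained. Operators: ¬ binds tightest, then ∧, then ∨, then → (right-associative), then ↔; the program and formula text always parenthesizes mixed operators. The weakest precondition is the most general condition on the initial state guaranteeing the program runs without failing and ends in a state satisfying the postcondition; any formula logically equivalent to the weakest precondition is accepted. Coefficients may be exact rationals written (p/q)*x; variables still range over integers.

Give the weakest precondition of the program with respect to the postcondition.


Working backward. After the program, the postcondition (1/3)*cnt + (cnt + 3*cnt + 7) < 2*r + 3*cnt - 5 → 3*cnt > cnt + 3*r - 3 must hold; in canonical form it is (4/3)*cnt < 2*r - 12 → 2*cnt > 3*r - 3.
Before skip: (4/3)*cnt < 2*r - 12 → 2*cnt > 3*r - 3
Then branch requires (4/3)*cnt < -26 → 2*cnt > -24; else branch requires (3*r = -3 → ((4/3)*r < -14 → 2*r > -6)) ∧ ((¬(3*r = -3)) → ((4/3)*r < -20/3 → 2*r > 5)).
Before the if: ((cnt = 4*r - 2 ∨ cnt ≤ -8) → ((4/3)*cnt < -26 → 2*cnt > -24)) ∧ ((¬(cnt = 4*r - 2 ∨ cnt ≤ -8)) → ((3*r = -3 → ((4/3)*r < -14 → 2*r > -6)) ∧ ((¬(3*r = -3)) → ((4/3)*r < -20/3 → 2*r > 5))))
Answer: WP = ((cnt = 4*r - 2 ∨ cnt ≤ -8) → ((4/3)*cnt < -26 → 2*cnt > -24)) ∧ ((¬(cnt = 4*r - 2 ∨ cnt ≤ -8)) → ((3*r = -3 → ((4/3)*r < -14 → 2*r > -6)) ∧ ((¬(3*r = -3)) → ((4/3)*r < -20/3 → 2*r > 5))))


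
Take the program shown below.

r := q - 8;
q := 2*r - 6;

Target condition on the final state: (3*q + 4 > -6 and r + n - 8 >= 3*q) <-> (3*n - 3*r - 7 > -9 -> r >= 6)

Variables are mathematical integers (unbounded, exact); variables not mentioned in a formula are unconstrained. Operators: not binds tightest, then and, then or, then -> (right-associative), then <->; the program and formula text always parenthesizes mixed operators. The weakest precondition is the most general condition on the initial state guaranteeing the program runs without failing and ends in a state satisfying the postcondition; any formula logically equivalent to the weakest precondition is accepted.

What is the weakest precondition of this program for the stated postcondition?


Working backward. After the program, the postcondition (3*q + 4 > -6 and r + n - 8 >= 3*q) <-> (3*n - 3*r - 7 > -9 -> r >= 6) must hold; in canonical form it is (3*q > -10 and n + r >= 3*q + 8) <-> (3*n > 3*r - 2 -> r >= 6).
Before q := 2*r - 6: (6*r > 8 and n >= 5*r - 10) <-> (3*n > 3*r - 2 -> r >= 6)
Before r := q - 8: (6*q > 56 and n >= 5*q - 50) <-> (3*n > 3*q - 26 -> q >= 14)
Answer: WP = (6*q > 56 and n >= 5*q - 50) <-> (3*n > 3*q - 26 -> q >= 14)
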